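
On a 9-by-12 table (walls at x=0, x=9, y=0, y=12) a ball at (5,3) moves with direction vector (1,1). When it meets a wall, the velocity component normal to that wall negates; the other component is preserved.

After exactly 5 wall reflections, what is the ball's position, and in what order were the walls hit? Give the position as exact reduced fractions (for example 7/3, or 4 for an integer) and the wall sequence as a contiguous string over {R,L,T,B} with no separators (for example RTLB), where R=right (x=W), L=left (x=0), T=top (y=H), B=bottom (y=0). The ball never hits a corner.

Final position: (9,1)
Wall sequence: RTLBR

1. t=4 → R at (9,7); v=(-1,1)
2. t=5 → T at (4,12); v=(-1,-1)
3. t=4 → L at (0,8); v=(1,-1)
4. t=8 → B at (8,0); v=(1,1)
5. t=1 → R at (9,1); v=(-1,1)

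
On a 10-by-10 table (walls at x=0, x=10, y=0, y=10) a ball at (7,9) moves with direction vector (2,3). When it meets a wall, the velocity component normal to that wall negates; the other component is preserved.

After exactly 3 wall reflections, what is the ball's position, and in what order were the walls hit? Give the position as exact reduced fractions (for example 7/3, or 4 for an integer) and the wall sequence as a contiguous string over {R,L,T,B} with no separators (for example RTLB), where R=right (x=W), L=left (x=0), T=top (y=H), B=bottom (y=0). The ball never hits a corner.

Final position: (17/3,0)
Wall sequence: TRB

1. t=1/3 → T at (23/3,10); v=(2,-3)
2. t=7/6 → R at (10,13/2); v=(-2,-3)
3. t=13/6 → B at (17/3,0); v=(-2,3)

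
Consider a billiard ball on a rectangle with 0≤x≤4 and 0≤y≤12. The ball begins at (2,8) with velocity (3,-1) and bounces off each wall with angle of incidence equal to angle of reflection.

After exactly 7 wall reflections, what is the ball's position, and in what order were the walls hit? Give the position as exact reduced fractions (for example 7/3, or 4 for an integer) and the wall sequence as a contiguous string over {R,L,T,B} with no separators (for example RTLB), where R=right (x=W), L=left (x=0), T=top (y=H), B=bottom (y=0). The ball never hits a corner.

1. t=2/3 → R at (4,22/3); v=(-3,-1)
2. t=4/3 → L at (0,6); v=(3,-1)
3. t=4/3 → R at (4,14/3); v=(-3,-1)
4. t=4/3 → L at (0,10/3); v=(3,-1)
5. t=4/3 → R at (4,2); v=(-3,-1)
6. t=4/3 → L at (0,2/3); v=(3,-1)
7. t=2/3 → B at (2,0); v=(3,1)

Final position: (2,0)
Wall sequence: RLRLRLB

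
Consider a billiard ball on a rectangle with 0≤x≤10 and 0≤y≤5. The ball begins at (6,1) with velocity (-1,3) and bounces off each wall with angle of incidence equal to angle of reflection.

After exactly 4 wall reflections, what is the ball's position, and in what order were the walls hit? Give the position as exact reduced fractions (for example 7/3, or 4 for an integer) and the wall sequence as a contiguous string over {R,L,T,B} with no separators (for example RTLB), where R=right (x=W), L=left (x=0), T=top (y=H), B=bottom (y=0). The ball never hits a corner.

1. t=4/3 → T at (14/3,5); v=(-1,-3)
2. t=5/3 → B at (3,0); v=(-1,3)
3. t=5/3 → T at (4/3,5); v=(-1,-3)
4. t=4/3 → L at (0,1); v=(1,-3)

Final position: (0,1)
Wall sequence: TBTL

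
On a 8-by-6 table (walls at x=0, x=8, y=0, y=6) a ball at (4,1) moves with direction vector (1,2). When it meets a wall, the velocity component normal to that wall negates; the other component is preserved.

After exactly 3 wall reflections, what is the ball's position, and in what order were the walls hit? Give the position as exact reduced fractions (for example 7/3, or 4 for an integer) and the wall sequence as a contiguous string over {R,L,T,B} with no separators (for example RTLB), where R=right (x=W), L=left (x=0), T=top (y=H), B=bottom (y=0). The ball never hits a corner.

Final position: (13/2,0)
Wall sequence: TRB

1. t=5/2 → T at (13/2,6); v=(1,-2)
2. t=3/2 → R at (8,3); v=(-1,-2)
3. t=3/2 → B at (13/2,0); v=(-1,2)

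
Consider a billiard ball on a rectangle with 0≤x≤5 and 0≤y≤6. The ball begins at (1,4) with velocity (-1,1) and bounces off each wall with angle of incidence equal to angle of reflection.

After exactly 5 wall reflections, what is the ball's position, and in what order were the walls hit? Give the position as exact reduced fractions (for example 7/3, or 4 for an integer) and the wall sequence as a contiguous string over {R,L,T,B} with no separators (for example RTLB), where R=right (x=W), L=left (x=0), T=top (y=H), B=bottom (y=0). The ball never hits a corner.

Final position: (0,3)
Wall sequence: LTRBL

1. t=1 → L at (0,5); v=(1,1)
2. t=1 → T at (1,6); v=(1,-1)
3. t=4 → R at (5,2); v=(-1,-1)
4. t=2 → B at (3,0); v=(-1,1)
5. t=3 → L at (0,3); v=(1,1)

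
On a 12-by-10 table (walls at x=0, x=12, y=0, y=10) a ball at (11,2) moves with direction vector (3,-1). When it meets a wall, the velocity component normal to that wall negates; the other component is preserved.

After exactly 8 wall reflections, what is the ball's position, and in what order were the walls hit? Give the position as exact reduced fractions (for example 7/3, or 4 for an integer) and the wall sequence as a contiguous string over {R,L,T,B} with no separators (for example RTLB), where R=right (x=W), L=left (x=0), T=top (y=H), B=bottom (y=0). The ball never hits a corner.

1. t=1/3 → R at (12,5/3); v=(-3,-1)
2. t=5/3 → B at (7,0); v=(-3,1)
3. t=7/3 → L at (0,7/3); v=(3,1)
4. t=4 → R at (12,19/3); v=(-3,1)
5. t=11/3 → T at (1,10); v=(-3,-1)
6. t=1/3 → L at (0,29/3); v=(3,-1)
7. t=4 → R at (12,17/3); v=(-3,-1)
8. t=4 → L at (0,5/3); v=(3,-1)

Final position: (0,5/3)
Wall sequence: RBLRTLRL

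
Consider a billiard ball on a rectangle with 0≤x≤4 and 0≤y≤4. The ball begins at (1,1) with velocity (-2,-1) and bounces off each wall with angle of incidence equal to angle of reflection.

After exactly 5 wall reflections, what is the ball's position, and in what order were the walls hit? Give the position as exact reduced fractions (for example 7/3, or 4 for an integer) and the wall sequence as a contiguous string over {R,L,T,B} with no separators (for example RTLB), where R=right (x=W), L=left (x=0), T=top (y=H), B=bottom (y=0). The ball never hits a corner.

Final position: (1,4)
Wall sequence: LBRLT

1. t=1/2 → L at (0,1/2); v=(2,-1)
2. t=1/2 → B at (1,0); v=(2,1)
3. t=3/2 → R at (4,3/2); v=(-2,1)
4. t=2 → L at (0,7/2); v=(2,1)
5. t=1/2 → T at (1,4); v=(2,-1)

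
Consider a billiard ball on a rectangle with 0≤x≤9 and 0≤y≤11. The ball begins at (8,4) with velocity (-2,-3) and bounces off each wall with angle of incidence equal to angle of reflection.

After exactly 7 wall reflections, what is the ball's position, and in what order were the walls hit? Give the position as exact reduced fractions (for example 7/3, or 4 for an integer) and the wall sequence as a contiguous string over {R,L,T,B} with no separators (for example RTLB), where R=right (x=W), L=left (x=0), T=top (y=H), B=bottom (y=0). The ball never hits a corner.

Final position: (0,9)
Wall sequence: BLTRBTL

1. t=4/3 → B at (16/3,0); v=(-2,3)
2. t=8/3 → L at (0,8); v=(2,3)
3. t=1 → T at (2,11); v=(2,-3)
4. t=7/2 → R at (9,1/2); v=(-2,-3)
5. t=1/6 → B at (26/3,0); v=(-2,3)
6. t=11/3 → T at (4/3,11); v=(-2,-3)
7. t=2/3 → L at (0,9); v=(2,-3)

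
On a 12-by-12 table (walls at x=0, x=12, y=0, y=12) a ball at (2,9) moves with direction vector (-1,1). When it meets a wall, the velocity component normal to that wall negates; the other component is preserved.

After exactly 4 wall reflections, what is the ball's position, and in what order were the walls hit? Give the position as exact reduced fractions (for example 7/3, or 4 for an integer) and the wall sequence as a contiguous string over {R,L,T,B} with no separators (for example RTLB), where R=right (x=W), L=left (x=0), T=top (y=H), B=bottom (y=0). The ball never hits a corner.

1. t=2 → L at (0,11); v=(1,1)
2. t=1 → T at (1,12); v=(1,-1)
3. t=11 → R at (12,1); v=(-1,-1)
4. t=1 → B at (11,0); v=(-1,1)

Final position: (11,0)
Wall sequence: LTRB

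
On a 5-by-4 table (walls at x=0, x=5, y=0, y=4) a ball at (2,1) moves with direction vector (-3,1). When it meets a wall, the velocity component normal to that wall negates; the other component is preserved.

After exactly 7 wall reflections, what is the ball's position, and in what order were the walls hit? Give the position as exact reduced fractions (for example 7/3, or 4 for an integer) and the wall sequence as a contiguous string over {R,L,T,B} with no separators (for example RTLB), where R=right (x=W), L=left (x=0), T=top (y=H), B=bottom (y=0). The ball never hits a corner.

1. t=2/3 → L at (0,5/3); v=(3,1)
2. t=5/3 → R at (5,10/3); v=(-3,1)
3. t=2/3 → T at (3,4); v=(-3,-1)
4. t=1 → L at (0,3); v=(3,-1)
5. t=5/3 → R at (5,4/3); v=(-3,-1)
6. t=4/3 → B at (1,0); v=(-3,1)
7. t=1/3 → L at (0,1/3); v=(3,1)

Final position: (0,1/3)
Wall sequence: LRTLRBL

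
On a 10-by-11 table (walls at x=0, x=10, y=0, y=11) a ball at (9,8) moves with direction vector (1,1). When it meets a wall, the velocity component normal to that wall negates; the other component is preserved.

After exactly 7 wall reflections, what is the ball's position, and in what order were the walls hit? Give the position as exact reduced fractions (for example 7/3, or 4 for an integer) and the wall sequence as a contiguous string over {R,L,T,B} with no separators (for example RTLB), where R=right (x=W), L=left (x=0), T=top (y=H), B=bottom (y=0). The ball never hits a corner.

Final position: (0,5)
Wall sequence: RTLBRTL

1. t=1 → R at (10,9); v=(-1,1)
2. t=2 → T at (8,11); v=(-1,-1)
3. t=8 → L at (0,3); v=(1,-1)
4. t=3 → B at (3,0); v=(1,1)
5. t=7 → R at (10,7); v=(-1,1)
6. t=4 → T at (6,11); v=(-1,-1)
7. t=6 → L at (0,5); v=(1,-1)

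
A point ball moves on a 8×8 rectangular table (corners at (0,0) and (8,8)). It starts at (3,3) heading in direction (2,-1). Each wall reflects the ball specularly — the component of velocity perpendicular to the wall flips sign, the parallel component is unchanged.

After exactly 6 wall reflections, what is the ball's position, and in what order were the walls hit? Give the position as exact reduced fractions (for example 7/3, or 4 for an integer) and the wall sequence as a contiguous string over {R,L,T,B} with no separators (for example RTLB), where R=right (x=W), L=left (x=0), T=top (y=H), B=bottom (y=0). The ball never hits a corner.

Final position: (0,9/2)
Wall sequence: RBLRTL

1. t=5/2 → R at (8,1/2); v=(-2,-1)
2. t=1/2 → B at (7,0); v=(-2,1)
3. t=7/2 → L at (0,7/2); v=(2,1)
4. t=4 → R at (8,15/2); v=(-2,1)
5. t=1/2 → T at (7,8); v=(-2,-1)
6. t=7/2 → L at (0,9/2); v=(2,-1)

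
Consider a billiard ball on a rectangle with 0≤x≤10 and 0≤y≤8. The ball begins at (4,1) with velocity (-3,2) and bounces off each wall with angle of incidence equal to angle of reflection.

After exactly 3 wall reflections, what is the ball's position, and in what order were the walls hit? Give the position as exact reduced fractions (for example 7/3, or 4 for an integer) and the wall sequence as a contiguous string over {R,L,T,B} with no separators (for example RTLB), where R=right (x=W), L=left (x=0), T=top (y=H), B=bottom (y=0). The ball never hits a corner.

Final position: (10,17/3)
Wall sequence: LTR

1. t=4/3 → L at (0,11/3); v=(3,2)
2. t=13/6 → T at (13/2,8); v=(3,-2)
3. t=7/6 → R at (10,17/3); v=(-3,-2)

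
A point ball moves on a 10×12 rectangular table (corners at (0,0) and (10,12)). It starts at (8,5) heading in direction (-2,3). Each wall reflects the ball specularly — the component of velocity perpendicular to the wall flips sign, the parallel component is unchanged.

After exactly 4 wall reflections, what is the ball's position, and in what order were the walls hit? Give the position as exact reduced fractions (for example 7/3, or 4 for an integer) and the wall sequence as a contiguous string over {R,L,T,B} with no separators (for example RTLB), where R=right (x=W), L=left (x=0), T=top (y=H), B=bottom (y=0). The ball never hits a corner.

Final position: (10,8)
Wall sequence: TLBR

1. t=7/3 → T at (10/3,12); v=(-2,-3)
2. t=5/3 → L at (0,7); v=(2,-3)
3. t=7/3 → B at (14/3,0); v=(2,3)
4. t=8/3 → R at (10,8); v=(-2,3)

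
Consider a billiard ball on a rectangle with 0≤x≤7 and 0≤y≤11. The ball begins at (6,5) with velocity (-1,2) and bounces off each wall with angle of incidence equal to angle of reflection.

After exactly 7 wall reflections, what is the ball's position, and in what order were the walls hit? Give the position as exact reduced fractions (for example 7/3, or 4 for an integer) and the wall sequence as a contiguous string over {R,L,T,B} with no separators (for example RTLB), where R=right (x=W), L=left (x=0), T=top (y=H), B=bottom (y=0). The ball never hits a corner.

1. t=3 → T at (3,11); v=(-1,-2)
2. t=3 → L at (0,5); v=(1,-2)
3. t=5/2 → B at (5/2,0); v=(1,2)
4. t=9/2 → R at (7,9); v=(-1,2)
5. t=1 → T at (6,11); v=(-1,-2)
6. t=11/2 → B at (1/2,0); v=(-1,2)
7. t=1/2 → L at (0,1); v=(1,2)

Final position: (0,1)
Wall sequence: TLBRTBL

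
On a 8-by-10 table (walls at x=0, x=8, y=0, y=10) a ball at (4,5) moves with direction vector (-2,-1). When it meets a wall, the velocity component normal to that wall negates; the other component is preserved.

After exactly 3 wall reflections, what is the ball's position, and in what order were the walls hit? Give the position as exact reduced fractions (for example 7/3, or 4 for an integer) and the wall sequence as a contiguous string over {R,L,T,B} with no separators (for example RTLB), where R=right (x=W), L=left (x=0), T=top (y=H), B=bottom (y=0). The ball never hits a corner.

1. t=2 → L at (0,3); v=(2,-1)
2. t=3 → B at (6,0); v=(2,1)
3. t=1 → R at (8,1); v=(-2,1)

Final position: (8,1)
Wall sequence: LBR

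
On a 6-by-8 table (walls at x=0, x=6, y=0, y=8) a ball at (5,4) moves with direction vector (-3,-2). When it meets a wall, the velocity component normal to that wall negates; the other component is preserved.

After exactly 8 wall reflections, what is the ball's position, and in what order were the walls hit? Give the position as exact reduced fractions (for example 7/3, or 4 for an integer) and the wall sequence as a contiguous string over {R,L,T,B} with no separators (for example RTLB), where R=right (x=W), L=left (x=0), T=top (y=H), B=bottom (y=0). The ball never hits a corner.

1. t=5/3 → L at (0,2/3); v=(3,-2)
2. t=1/3 → B at (1,0); v=(3,2)
3. t=5/3 → R at (6,10/3); v=(-3,2)
4. t=2 → L at (0,22/3); v=(3,2)
5. t=1/3 → T at (1,8); v=(3,-2)
6. t=5/3 → R at (6,14/3); v=(-3,-2)
7. t=2 → L at (0,2/3); v=(3,-2)
8. t=1/3 → B at (1,0); v=(3,2)

Final position: (1,0)
Wall sequence: LBRLTRLB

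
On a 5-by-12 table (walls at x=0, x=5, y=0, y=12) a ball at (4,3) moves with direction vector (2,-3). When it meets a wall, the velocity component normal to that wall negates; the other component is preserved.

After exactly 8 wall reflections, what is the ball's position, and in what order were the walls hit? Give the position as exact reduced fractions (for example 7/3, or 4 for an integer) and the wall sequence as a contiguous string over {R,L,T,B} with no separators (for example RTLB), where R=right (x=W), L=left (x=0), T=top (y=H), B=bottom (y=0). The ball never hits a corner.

1. t=1/2 → R at (5,3/2); v=(-2,-3)
2. t=1/2 → B at (4,0); v=(-2,3)
3. t=2 → L at (0,6); v=(2,3)
4. t=2 → T at (4,12); v=(2,-3)
5. t=1/2 → R at (5,21/2); v=(-2,-3)
6. t=5/2 → L at (0,3); v=(2,-3)
7. t=1 → B at (2,0); v=(2,3)
8. t=3/2 → R at (5,9/2); v=(-2,3)

Final position: (5,9/2)
Wall sequence: RBLTRLBR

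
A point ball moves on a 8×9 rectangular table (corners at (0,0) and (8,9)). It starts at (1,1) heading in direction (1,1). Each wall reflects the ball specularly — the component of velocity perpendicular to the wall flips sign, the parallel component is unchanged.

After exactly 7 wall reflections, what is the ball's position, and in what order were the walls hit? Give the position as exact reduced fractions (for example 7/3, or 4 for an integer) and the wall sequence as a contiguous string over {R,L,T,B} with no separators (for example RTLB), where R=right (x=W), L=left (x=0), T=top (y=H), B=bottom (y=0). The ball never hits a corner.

1. t=7 → R at (8,8); v=(-1,1)
2. t=1 → T at (7,9); v=(-1,-1)
3. t=7 → L at (0,2); v=(1,-1)
4. t=2 → B at (2,0); v=(1,1)
5. t=6 → R at (8,6); v=(-1,1)
6. t=3 → T at (5,9); v=(-1,-1)
7. t=5 → L at (0,4); v=(1,-1)

Final position: (0,4)
Wall sequence: RTLBRTL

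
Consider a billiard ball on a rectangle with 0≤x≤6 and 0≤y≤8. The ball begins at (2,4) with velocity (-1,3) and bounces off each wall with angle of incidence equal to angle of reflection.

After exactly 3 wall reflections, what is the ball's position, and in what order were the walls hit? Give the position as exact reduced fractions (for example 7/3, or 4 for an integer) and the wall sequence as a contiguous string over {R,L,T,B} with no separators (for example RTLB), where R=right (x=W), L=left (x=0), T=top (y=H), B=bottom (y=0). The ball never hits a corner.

Final position: (2,0)
Wall sequence: TLB

1. t=4/3 → T at (2/3,8); v=(-1,-3)
2. t=2/3 → L at (0,6); v=(1,-3)
3. t=2 → B at (2,0); v=(1,3)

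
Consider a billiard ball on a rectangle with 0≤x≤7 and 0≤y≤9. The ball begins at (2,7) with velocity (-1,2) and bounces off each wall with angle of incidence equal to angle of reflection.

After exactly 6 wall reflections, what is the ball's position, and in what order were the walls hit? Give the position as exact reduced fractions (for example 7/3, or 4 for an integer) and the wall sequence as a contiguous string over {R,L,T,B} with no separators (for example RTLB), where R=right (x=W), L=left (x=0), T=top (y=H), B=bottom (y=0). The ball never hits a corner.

Final position: (3/2,0)
Wall sequence: TLBRTB

1. t=1 → T at (1,9); v=(-1,-2)
2. t=1 → L at (0,7); v=(1,-2)
3. t=7/2 → B at (7/2,0); v=(1,2)
4. t=7/2 → R at (7,7); v=(-1,2)
5. t=1 → T at (6,9); v=(-1,-2)
6. t=9/2 → B at (3/2,0); v=(-1,2)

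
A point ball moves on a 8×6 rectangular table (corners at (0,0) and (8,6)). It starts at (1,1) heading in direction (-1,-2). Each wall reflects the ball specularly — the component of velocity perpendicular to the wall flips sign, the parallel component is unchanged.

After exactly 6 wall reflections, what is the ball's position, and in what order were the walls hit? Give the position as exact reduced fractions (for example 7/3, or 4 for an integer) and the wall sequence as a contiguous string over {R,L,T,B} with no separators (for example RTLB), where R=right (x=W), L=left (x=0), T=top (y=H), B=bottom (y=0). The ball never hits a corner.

1. t=1/2 → B at (1/2,0); v=(-1,2)
2. t=1/2 → L at (0,1); v=(1,2)
3. t=5/2 → T at (5/2,6); v=(1,-2)
4. t=3 → B at (11/2,0); v=(1,2)
5. t=5/2 → R at (8,5); v=(-1,2)
6. t=1/2 → T at (15/2,6); v=(-1,-2)

Final position: (15/2,6)
Wall sequence: BLTBRT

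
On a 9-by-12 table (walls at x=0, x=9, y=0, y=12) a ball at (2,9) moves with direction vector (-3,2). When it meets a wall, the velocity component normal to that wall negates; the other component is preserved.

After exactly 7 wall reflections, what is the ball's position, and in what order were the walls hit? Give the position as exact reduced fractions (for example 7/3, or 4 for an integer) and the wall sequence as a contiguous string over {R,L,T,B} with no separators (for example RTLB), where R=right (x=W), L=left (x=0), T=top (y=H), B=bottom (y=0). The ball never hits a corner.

Final position: (0,31/3)
Wall sequence: LTRLBRL

1. t=2/3 → L at (0,31/3); v=(3,2)
2. t=5/6 → T at (5/2,12); v=(3,-2)
3. t=13/6 → R at (9,23/3); v=(-3,-2)
4. t=3 → L at (0,5/3); v=(3,-2)
5. t=5/6 → B at (5/2,0); v=(3,2)
6. t=13/6 → R at (9,13/3); v=(-3,2)
7. t=3 → L at (0,31/3); v=(3,2)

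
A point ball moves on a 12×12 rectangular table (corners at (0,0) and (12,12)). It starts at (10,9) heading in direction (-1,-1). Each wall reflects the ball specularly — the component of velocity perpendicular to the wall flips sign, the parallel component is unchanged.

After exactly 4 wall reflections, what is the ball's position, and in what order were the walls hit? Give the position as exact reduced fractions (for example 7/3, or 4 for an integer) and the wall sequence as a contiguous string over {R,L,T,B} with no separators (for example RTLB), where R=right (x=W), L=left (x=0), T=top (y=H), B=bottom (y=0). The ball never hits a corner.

1. t=9 → B at (1,0); v=(-1,1)
2. t=1 → L at (0,1); v=(1,1)
3. t=11 → T at (11,12); v=(1,-1)
4. t=1 → R at (12,11); v=(-1,-1)

Final position: (12,11)
Wall sequence: BLTR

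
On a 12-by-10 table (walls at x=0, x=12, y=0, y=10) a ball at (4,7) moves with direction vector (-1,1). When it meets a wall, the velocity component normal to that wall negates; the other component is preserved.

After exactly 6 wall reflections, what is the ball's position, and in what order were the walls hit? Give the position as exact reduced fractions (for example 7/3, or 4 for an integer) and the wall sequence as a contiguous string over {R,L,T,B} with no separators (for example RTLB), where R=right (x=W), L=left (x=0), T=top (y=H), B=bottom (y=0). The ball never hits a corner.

1. t=3 → T at (1,10); v=(-1,-1)
2. t=1 → L at (0,9); v=(1,-1)
3. t=9 → B at (9,0); v=(1,1)
4. t=3 → R at (12,3); v=(-1,1)
5. t=7 → T at (5,10); v=(-1,-1)
6. t=5 → L at (0,5); v=(1,-1)

Final position: (0,5)
Wall sequence: TLBRTL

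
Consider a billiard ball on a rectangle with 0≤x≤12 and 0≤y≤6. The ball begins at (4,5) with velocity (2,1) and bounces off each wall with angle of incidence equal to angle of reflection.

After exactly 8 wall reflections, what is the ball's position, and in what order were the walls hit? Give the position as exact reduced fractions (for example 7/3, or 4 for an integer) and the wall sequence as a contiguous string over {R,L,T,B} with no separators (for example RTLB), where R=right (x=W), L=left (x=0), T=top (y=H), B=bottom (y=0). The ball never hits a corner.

Final position: (0,3)
Wall sequence: TRBLTRBL

1. t=1 → T at (6,6); v=(2,-1)
2. t=3 → R at (12,3); v=(-2,-1)
3. t=3 → B at (6,0); v=(-2,1)
4. t=3 → L at (0,3); v=(2,1)
5. t=3 → T at (6,6); v=(2,-1)
6. t=3 → R at (12,3); v=(-2,-1)
7. t=3 → B at (6,0); v=(-2,1)
8. t=3 → L at (0,3); v=(2,1)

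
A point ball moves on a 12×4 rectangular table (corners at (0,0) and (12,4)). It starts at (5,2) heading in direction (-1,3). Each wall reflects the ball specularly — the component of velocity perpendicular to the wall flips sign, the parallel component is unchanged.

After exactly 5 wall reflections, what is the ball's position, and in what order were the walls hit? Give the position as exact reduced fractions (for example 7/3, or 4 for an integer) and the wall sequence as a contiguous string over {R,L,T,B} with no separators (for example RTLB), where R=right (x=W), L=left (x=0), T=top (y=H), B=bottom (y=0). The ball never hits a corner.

1. t=2/3 → T at (13/3,4); v=(-1,-3)
2. t=4/3 → B at (3,0); v=(-1,3)
3. t=4/3 → T at (5/3,4); v=(-1,-3)
4. t=4/3 → B at (1/3,0); v=(-1,3)
5. t=1/3 → L at (0,1); v=(1,3)

Final position: (0,1)
Wall sequence: TBTBL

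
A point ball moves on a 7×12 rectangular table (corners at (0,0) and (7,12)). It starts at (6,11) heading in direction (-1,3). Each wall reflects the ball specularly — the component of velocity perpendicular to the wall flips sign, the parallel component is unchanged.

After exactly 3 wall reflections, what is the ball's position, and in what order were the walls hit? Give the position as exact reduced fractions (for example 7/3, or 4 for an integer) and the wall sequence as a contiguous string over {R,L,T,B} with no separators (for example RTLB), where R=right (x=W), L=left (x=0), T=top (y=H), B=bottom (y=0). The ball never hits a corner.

1. t=1/3 → T at (17/3,12); v=(-1,-3)
2. t=4 → B at (5/3,0); v=(-1,3)
3. t=5/3 → L at (0,5); v=(1,3)

Final position: (0,5)
Wall sequence: TBL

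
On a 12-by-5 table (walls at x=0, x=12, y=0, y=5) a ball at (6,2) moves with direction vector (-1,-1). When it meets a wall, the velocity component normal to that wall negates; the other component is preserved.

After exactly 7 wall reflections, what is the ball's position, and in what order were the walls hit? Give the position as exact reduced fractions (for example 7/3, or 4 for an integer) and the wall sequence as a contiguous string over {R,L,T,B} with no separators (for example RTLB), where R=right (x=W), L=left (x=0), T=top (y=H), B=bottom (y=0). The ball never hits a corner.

Final position: (8,0)
Wall sequence: BLTBTRB

1. t=2 → B at (4,0); v=(-1,1)
2. t=4 → L at (0,4); v=(1,1)
3. t=1 → T at (1,5); v=(1,-1)
4. t=5 → B at (6,0); v=(1,1)
5. t=5 → T at (11,5); v=(1,-1)
6. t=1 → R at (12,4); v=(-1,-1)
7. t=4 → B at (8,0); v=(-1,1)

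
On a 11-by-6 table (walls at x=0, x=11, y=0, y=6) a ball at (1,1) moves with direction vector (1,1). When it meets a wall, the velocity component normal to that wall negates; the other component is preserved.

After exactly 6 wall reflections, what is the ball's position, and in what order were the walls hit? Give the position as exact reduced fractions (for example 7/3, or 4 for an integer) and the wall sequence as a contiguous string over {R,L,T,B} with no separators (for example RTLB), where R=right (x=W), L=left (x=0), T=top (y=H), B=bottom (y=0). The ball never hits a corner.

Final position: (2,0)
Wall sequence: TRBTLB

1. t=5 → T at (6,6); v=(1,-1)
2. t=5 → R at (11,1); v=(-1,-1)
3. t=1 → B at (10,0); v=(-1,1)
4. t=6 → T at (4,6); v=(-1,-1)
5. t=4 → L at (0,2); v=(1,-1)
6. t=2 → B at (2,0); v=(1,1)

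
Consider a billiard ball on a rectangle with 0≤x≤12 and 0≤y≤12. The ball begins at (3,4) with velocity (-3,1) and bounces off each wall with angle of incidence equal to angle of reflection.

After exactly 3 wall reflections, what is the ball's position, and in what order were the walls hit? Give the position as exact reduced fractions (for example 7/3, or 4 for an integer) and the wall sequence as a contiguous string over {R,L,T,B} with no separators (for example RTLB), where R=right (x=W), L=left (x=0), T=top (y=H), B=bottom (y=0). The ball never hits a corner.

Final position: (3,12)
Wall sequence: LRT

1. t=1 → L at (0,5); v=(3,1)
2. t=4 → R at (12,9); v=(-3,1)
3. t=3 → T at (3,12); v=(-3,-1)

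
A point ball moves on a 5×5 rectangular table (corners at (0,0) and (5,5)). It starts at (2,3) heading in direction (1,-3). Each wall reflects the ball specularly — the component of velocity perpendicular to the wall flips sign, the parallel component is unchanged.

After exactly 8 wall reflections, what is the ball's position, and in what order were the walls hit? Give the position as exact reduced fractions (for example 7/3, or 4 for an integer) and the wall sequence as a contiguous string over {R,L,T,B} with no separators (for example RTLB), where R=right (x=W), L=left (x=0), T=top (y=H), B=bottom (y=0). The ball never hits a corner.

Final position: (4/3,5)
Wall sequence: BTRBTBLT

1. t=1 → B at (3,0); v=(1,3)
2. t=5/3 → T at (14/3,5); v=(1,-3)
3. t=1/3 → R at (5,4); v=(-1,-3)
4. t=4/3 → B at (11/3,0); v=(-1,3)
5. t=5/3 → T at (2,5); v=(-1,-3)
6. t=5/3 → B at (1/3,0); v=(-1,3)
7. t=1/3 → L at (0,1); v=(1,3)
8. t=4/3 → T at (4/3,5); v=(1,-3)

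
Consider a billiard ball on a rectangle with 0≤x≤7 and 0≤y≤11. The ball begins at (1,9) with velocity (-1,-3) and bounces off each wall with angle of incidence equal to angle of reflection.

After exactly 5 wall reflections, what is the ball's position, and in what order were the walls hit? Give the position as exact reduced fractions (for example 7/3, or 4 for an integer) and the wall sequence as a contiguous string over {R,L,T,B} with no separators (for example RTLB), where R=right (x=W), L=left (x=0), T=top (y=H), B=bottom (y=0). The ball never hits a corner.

Final position: (14/3,0)
Wall sequence: LBTRB

1. t=1 → L at (0,6); v=(1,-3)
2. t=2 → B at (2,0); v=(1,3)
3. t=11/3 → T at (17/3,11); v=(1,-3)
4. t=4/3 → R at (7,7); v=(-1,-3)
5. t=7/3 → B at (14/3,0); v=(-1,3)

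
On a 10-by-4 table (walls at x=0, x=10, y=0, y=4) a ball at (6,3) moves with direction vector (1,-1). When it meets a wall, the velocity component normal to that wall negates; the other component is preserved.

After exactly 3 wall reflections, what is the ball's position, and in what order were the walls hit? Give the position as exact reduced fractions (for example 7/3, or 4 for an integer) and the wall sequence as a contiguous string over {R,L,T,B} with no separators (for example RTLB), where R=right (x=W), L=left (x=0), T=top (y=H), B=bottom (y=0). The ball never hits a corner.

1. t=3 → B at (9,0); v=(1,1)
2. t=1 → R at (10,1); v=(-1,1)
3. t=3 → T at (7,4); v=(-1,-1)

Final position: (7,4)
Wall sequence: BRT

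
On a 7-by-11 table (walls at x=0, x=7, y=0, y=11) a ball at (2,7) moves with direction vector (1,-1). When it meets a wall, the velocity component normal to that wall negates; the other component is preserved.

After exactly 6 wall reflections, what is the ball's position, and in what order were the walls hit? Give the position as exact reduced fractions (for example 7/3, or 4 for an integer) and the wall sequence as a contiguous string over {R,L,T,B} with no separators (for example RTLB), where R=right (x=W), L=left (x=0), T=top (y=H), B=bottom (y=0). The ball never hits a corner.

Final position: (0,3)
Wall sequence: RBLTRL

1. t=5 → R at (7,2); v=(-1,-1)
2. t=2 → B at (5,0); v=(-1,1)
3. t=5 → L at (0,5); v=(1,1)
4. t=6 → T at (6,11); v=(1,-1)
5. t=1 → R at (7,10); v=(-1,-1)
6. t=7 → L at (0,3); v=(1,-1)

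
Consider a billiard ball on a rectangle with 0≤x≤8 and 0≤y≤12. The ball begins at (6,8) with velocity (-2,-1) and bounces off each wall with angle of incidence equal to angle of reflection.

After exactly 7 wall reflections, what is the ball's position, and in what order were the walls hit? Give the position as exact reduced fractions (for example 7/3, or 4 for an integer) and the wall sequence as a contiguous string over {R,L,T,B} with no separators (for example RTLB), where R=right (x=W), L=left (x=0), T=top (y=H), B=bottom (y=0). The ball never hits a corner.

1. t=3 → L at (0,5); v=(2,-1)
2. t=4 → R at (8,1); v=(-2,-1)
3. t=1 → B at (6,0); v=(-2,1)
4. t=3 → L at (0,3); v=(2,1)
5. t=4 → R at (8,7); v=(-2,1)
6. t=4 → L at (0,11); v=(2,1)
7. t=1 → T at (2,12); v=(2,-1)

Final position: (2,12)
Wall sequence: LRBLRLT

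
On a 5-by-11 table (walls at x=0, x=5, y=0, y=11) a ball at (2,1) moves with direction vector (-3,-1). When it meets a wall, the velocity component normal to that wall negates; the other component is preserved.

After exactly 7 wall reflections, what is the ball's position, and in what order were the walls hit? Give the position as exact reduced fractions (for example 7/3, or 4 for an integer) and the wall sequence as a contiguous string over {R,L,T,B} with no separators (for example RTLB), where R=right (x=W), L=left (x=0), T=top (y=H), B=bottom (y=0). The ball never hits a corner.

Final position: (5,8)
Wall sequence: LBRLRLR

1. t=2/3 → L at (0,1/3); v=(3,-1)
2. t=1/3 → B at (1,0); v=(3,1)
3. t=4/3 → R at (5,4/3); v=(-3,1)
4. t=5/3 → L at (0,3); v=(3,1)
5. t=5/3 → R at (5,14/3); v=(-3,1)
6. t=5/3 → L at (0,19/3); v=(3,1)
7. t=5/3 → R at (5,8); v=(-3,1)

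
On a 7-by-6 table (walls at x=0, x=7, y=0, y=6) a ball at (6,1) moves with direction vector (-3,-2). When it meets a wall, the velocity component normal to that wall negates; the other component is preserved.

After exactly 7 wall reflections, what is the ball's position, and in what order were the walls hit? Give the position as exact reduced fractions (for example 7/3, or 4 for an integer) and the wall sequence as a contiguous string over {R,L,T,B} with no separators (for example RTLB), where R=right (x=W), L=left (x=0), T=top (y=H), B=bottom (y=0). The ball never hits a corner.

1. t=1/2 → B at (9/2,0); v=(-3,2)
2. t=3/2 → L at (0,3); v=(3,2)
3. t=3/2 → T at (9/2,6); v=(3,-2)
4. t=5/6 → R at (7,13/3); v=(-3,-2)
5. t=13/6 → B at (1/2,0); v=(-3,2)
6. t=1/6 → L at (0,1/3); v=(3,2)
7. t=7/3 → R at (7,5); v=(-3,2)

Final position: (7,5)
Wall sequence: BLTRBLR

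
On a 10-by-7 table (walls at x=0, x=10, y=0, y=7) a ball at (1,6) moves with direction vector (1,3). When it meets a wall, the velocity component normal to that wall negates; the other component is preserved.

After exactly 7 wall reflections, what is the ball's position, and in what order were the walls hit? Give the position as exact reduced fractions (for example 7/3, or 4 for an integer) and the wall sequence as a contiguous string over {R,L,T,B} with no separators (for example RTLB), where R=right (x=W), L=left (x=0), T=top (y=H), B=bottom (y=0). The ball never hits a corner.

1. t=1/3 → T at (4/3,7); v=(1,-3)
2. t=7/3 → B at (11/3,0); v=(1,3)
3. t=7/3 → T at (6,7); v=(1,-3)
4. t=7/3 → B at (25/3,0); v=(1,3)
5. t=5/3 → R at (10,5); v=(-1,3)
6. t=2/3 → T at (28/3,7); v=(-1,-3)
7. t=7/3 → B at (7,0); v=(-1,3)

Final position: (7,0)
Wall sequence: TBTBRTB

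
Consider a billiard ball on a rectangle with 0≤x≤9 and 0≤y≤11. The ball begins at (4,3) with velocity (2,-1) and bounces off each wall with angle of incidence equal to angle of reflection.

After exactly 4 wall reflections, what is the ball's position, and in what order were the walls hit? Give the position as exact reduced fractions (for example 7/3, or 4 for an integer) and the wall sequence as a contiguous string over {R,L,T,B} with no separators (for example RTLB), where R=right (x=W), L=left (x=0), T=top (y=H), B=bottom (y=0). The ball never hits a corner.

Final position: (9,17/2)
Wall sequence: RBLR

1. t=5/2 → R at (9,1/2); v=(-2,-1)
2. t=1/2 → B at (8,0); v=(-2,1)
3. t=4 → L at (0,4); v=(2,1)
4. t=9/2 → R at (9,17/2); v=(-2,1)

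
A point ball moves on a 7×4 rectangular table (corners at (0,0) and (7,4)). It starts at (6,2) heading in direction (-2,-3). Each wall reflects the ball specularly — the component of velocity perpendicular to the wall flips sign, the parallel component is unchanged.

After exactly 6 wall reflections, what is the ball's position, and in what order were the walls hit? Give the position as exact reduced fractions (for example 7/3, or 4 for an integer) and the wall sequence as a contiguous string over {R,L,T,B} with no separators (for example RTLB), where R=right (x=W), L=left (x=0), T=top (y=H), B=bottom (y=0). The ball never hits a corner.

1. t=2/3 → B at (14/3,0); v=(-2,3)
2. t=4/3 → T at (2,4); v=(-2,-3)
3. t=1 → L at (0,1); v=(2,-3)
4. t=1/3 → B at (2/3,0); v=(2,3)
5. t=4/3 → T at (10/3,4); v=(2,-3)
6. t=4/3 → B at (6,0); v=(2,3)

Final position: (6,0)
Wall sequence: BTLBTB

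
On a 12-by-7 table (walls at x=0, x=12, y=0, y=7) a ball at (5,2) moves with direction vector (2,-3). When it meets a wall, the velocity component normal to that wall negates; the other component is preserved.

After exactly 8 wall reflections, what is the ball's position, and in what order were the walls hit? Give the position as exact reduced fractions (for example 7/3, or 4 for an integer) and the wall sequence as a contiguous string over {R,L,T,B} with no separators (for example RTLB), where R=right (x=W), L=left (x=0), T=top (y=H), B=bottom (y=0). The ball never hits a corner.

Final position: (17/3,7)
Wall sequence: BTRBTLBT

1. t=2/3 → B at (19/3,0); v=(2,3)
2. t=7/3 → T at (11,7); v=(2,-3)
3. t=1/2 → R at (12,11/2); v=(-2,-3)
4. t=11/6 → B at (25/3,0); v=(-2,3)
5. t=7/3 → T at (11/3,7); v=(-2,-3)
6. t=11/6 → L at (0,3/2); v=(2,-3)
7. t=1/2 → B at (1,0); v=(2,3)
8. t=7/3 → T at (17/3,7); v=(2,-3)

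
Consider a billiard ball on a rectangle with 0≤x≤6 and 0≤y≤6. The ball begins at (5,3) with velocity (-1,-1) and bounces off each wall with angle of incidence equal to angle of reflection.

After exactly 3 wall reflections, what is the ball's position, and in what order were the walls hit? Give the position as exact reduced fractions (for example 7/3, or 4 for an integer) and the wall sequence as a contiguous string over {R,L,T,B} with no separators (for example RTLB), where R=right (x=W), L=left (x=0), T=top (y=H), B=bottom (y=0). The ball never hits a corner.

Final position: (4,6)
Wall sequence: BLT

1. t=3 → B at (2,0); v=(-1,1)
2. t=2 → L at (0,2); v=(1,1)
3. t=4 → T at (4,6); v=(1,-1)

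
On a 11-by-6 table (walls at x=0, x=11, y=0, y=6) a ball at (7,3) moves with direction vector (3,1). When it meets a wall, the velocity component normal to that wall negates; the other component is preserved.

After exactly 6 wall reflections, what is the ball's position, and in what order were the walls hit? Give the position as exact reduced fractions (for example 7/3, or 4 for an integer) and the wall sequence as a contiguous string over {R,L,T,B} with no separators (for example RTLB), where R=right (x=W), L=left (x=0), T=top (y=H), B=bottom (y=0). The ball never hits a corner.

1. t=4/3 → R at (11,13/3); v=(-3,1)
2. t=5/3 → T at (6,6); v=(-3,-1)
3. t=2 → L at (0,4); v=(3,-1)
4. t=11/3 → R at (11,1/3); v=(-3,-1)
5. t=1/3 → B at (10,0); v=(-3,1)
6. t=10/3 → L at (0,10/3); v=(3,1)

Final position: (0,10/3)
Wall sequence: RTLRBL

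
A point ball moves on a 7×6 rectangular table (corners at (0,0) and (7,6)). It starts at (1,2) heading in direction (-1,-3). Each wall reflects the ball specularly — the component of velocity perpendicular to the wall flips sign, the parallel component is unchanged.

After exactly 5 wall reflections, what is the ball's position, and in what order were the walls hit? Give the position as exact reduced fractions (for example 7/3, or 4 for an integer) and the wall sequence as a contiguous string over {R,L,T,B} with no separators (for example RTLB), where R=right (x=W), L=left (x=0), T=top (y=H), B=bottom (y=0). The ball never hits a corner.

Final position: (17/3,6)
Wall sequence: BLTBT

1. t=2/3 → B at (1/3,0); v=(-1,3)
2. t=1/3 → L at (0,1); v=(1,3)
3. t=5/3 → T at (5/3,6); v=(1,-3)
4. t=2 → B at (11/3,0); v=(1,3)
5. t=2 → T at (17/3,6); v=(1,-3)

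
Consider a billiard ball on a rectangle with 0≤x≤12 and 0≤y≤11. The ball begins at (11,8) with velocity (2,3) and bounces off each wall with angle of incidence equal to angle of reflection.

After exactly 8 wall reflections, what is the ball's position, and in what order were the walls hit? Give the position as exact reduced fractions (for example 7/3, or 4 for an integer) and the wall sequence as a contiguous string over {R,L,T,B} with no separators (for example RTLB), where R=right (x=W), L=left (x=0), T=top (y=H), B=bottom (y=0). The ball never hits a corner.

Final position: (17/3,11)
Wall sequence: RTBLTBRT

1. t=1/2 → R at (12,19/2); v=(-2,3)
2. t=1/2 → T at (11,11); v=(-2,-3)
3. t=11/3 → B at (11/3,0); v=(-2,3)
4. t=11/6 → L at (0,11/2); v=(2,3)
5. t=11/6 → T at (11/3,11); v=(2,-3)
6. t=11/3 → B at (11,0); v=(2,3)
7. t=1/2 → R at (12,3/2); v=(-2,3)
8. t=19/6 → T at (17/3,11); v=(-2,-3)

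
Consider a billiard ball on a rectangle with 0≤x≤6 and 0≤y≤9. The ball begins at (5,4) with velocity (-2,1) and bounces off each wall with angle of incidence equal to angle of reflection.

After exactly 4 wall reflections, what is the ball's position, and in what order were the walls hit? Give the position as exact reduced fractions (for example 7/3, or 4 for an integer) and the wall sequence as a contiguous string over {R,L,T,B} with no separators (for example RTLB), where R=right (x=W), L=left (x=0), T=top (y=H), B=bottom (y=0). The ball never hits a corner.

1. t=5/2 → L at (0,13/2); v=(2,1)
2. t=5/2 → T at (5,9); v=(2,-1)
3. t=1/2 → R at (6,17/2); v=(-2,-1)
4. t=3 → L at (0,11/2); v=(2,-1)

Final position: (0,11/2)
Wall sequence: LTRL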